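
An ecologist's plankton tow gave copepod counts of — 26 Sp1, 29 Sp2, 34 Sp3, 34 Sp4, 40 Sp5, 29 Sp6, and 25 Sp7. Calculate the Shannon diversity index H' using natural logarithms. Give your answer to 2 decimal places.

1.93

Total N = 26+29+34+34+40+29+25 = 217, so the proportions are 0.1198, 0.1336, 0.1567, 0.1567, 0.1843, 0.1336, 0.1152 (working shown to 4 dp, full precision carried).
Each pᵢ ln pᵢ term: 0.1198×(-2.1218)=-0.2542, 0.1336×(-2.0126)=-0.2690, 0.1567×(-1.8535)=-0.2904, 0.1567×(-1.8535)=-0.2904, 0.1843×(-1.6910)=-0.3117, 0.1336×(-2.0126)=-0.2690, 0.1152×(-2.1610)=-0.2490.
Sum = -1.9337, so H' = 1.93.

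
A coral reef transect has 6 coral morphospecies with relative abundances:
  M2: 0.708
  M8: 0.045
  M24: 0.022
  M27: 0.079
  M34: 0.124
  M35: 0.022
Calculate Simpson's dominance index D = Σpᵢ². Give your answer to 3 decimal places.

0.526

D = 0.708² + 0.045² + 0.022² + 0.079² + 0.124² + 0.022² = 0.50126 + 0.00202 + 0.00048 + 0.00624 + 0.01538 + 0.00048 = 0.52587 (working shown to 5 dp, full precision carried).
To 3 decimal places, D = 0.526.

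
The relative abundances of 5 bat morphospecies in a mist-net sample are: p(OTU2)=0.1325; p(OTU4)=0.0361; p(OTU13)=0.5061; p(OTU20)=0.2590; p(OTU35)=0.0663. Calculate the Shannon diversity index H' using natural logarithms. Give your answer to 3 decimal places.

Each pᵢ ln pᵢ term (working shown to 5 dp, full precision carried): 0.1325×(-2.02117)=-0.26781, 0.0361×(-3.32146)=-0.11990, 0.5061×(-0.68102)=-0.34466, 0.259×(-1.35093)=-0.34989, 0.0663×(-2.71357)=-0.17991.
Sum = -1.26217, so H' = 1.262.

1.262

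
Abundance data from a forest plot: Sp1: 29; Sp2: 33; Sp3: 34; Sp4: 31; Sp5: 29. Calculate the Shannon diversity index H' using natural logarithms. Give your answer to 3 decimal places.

1.607

Total N = 29+33+34+31+29 = 156, so the proportions are 0.1859, 0.21154, 0.21795, 0.19872, 0.1859 (working shown to 5 dp, full precision carried).
Each pᵢ ln pᵢ term: 0.1859×(-1.68256)=-0.31278, 0.21154×(-1.55335)=-0.32859, 0.21795×(-1.52350)=-0.33204, 0.19872×(-1.61587)=-0.32110, 0.1859×(-1.68256)=-0.31278.
Sum = -1.60731, so H' = 1.607.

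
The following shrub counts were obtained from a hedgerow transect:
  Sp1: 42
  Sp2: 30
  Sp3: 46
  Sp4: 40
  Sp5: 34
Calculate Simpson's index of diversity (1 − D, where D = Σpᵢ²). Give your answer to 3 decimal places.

Total N = 42+30+46+40+34 = 192, so the proportions are 0.21875, 0.15625, 0.23958, 0.20833, 0.17708 (working shown to 5 dp, full precision carried).
D = 0.21875² + 0.15625² + 0.23958² + 0.20833² + 0.17708² = 0.04785 + 0.02441 + 0.05740 + 0.04340 + 0.03136 = 0.20443.
So 1 − D = 0.79557, i.e. 0.796 to 3 decimal places.

0.796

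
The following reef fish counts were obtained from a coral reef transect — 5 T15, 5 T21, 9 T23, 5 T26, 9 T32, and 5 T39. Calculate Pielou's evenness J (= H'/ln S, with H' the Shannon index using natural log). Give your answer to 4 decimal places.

Total N = 5+5+9+5+9+5 = 38, so the proportions are 0.131579, 0.131579, 0.236842, 0.131579, 0.236842, 0.131579 (working shown to 6 dp, full precision carried).
H' = −Σ pᵢ ln pᵢ = −((-0.266862) + (-0.266862) + (-0.341138) + (-0.266862) + (-0.341138) + (-0.266862)) = 1.749723.
With S = 6 species, ln S = 1.791759, so J = 1.749723/1.791759 = 0.976539, i.e. 0.9765 to 4 decimal places.

0.9765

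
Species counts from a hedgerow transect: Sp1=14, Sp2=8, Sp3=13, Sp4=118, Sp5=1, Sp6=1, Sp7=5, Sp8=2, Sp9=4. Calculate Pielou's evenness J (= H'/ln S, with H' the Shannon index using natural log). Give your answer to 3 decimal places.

0.504

Total N = 14+8+13+118+1+1+5+2+4 = 166, so the proportions are 0.08434, 0.04819, 0.07831, 0.71084, 0.00602, 0.00602, 0.03012, 0.01205, 0.0241 (working shown to 5 dp, full precision carried).
H' = −Σ pᵢ ln pᵢ = −((-0.20856) + (-0.14615) + (-0.19947) + (-0.24261) + (-0.03080) + (-0.03080) + (-0.10550) + (-0.05324) + (-0.08978)) = 1.10689.
With S = 9 species, ln S = 2.19722, so J = 1.10689/2.19722 = 0.50377, i.e. 0.504 to 3 decimal places.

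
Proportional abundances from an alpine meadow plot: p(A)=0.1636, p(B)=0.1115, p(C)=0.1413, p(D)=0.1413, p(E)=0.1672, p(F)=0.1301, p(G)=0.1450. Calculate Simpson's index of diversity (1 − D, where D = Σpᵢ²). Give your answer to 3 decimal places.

D = 0.1636² + 0.1115² + 0.1413² + 0.1413² + 0.1672² + 0.1301² + 0.145² = 0.02676 + 0.01243 + 0.01997 + 0.01997 + 0.02796 + 0.01693 + 0.02102 = 0.14504 (working shown to 5 dp, full precision carried).
So 1 − D = 0.85496, i.e. 0.855 to 3 decimal places.

0.855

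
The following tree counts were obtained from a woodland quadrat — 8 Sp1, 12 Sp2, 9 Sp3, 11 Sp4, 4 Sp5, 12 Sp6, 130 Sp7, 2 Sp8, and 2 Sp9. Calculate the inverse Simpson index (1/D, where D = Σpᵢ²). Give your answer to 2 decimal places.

2.07

Total N = 8+12+9+11+4+12+130+2+2 = 190, so the proportions are 0.04211, 0.06316, 0.04737, 0.05789, 0.02105, 0.06316, 0.68421, 0.01053, 0.01053 (working shown to 5 dp, full precision carried).
D = 0.04211² + 0.06316² + 0.04737² + 0.05789² + 0.02105² + 0.06316² + 0.68421² + 0.01053² + 0.01053² = 0.00177 + 0.00399 + 0.00224 + 0.00335 + 0.00044 + 0.00399 + 0.46814 + 0.00011 + 0.00011 = 0.48416.
So 1/D = 2.0655, i.e. 2.07 to 2 decimal places.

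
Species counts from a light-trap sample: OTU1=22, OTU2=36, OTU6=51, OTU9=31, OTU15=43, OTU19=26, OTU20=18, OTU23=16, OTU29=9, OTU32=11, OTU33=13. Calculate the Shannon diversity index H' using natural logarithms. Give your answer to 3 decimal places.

Total N = 22+36+51+31+43+26+18+16+9+11+13 = 276, so the proportions are 0.07971, 0.13043, 0.18478, 0.11232, 0.1558, 0.0942, 0.06522, 0.05797, 0.03261, 0.03986, 0.0471 (working shown to 5 dp, full precision carried).
Each pᵢ ln pᵢ term: 0.07971×(-2.52936)=-0.20162, 0.13043×(-2.03688)=-0.26568, 0.18478×(-1.68858)=-0.31202, 0.11232×(-2.18641)=-0.24558, 0.1558×(-1.85920)=-0.28966, 0.0942×(-2.36230)=-0.22254, 0.06522×(-2.73003)=-0.17805, 0.05797×(-2.84781)=-0.16509, 0.03261×(-3.42318)=-0.11163, 0.03986×(-3.22251)=-0.12843, 0.0471×(-3.05545)=-0.14392.
Sum = -2.26420, so H' = 2.264.

2.264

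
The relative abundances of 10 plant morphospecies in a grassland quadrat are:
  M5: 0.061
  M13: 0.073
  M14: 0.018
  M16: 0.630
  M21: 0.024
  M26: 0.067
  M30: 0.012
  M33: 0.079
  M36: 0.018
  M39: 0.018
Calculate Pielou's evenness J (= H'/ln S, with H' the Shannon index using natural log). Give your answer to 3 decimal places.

0.605

H' = −Σ pᵢ ln pᵢ = −((-0.17061) + (-0.19106) + (-0.07231) + (-0.29108) + (-0.08951) + (-0.18111) + (-0.05307) + (-0.20053) + (-0.07231) + (-0.07231)) = 1.39391 (working shown to 5 dp, full precision carried).
With S = 10 species, ln S = 2.30259, so J = 1.39391/2.30259 = 0.60537, i.e. 0.605 to 3 decimal places.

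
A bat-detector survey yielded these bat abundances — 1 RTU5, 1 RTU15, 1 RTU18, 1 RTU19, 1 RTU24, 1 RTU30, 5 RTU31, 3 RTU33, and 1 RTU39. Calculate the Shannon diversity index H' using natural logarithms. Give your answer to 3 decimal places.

Total N = 1+1+1+1+1+1+5+3+1 = 15, so the proportions are 0.06667, 0.06667, 0.06667, 0.06667, 0.06667, 0.06667, 0.33333, 0.2, 0.06667 (working shown to 5 dp, full precision carried).
Each pᵢ ln pᵢ term: 0.06667×(-2.70805)=-0.18054, 0.06667×(-2.70805)=-0.18054, 0.06667×(-2.70805)=-0.18054, 0.06667×(-2.70805)=-0.18054, 0.06667×(-2.70805)=-0.18054, 0.06667×(-2.70805)=-0.18054, 0.33333×(-1.09861)=-0.36620, 0.2×(-1.60944)=-0.32189, 0.06667×(-2.70805)=-0.18054.
Sum = -1.95185, so H' = 1.952.

1.952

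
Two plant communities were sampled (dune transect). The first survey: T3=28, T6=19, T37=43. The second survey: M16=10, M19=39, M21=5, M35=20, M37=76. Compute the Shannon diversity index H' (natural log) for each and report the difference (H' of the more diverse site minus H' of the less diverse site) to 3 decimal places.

0.213

The first survey: N=90, proportions 0.311111, 0.211111, 0.477778, giving H' = 1.044502 (working shown to 6 dp, full precision carried).
The second survey: N=150, proportions 0.066667, 0.26, 0.033333, 0.133333, 0.506667, giving H' = 1.257286.
Difference = |1.044502 − 1.257286| = 0.212784, i.e. 0.213 to 3 decimal places.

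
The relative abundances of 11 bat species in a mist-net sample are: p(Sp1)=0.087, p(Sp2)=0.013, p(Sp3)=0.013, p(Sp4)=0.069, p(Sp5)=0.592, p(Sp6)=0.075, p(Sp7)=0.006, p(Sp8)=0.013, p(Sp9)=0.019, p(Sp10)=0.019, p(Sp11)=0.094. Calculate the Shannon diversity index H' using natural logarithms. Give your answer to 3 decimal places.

Each pᵢ ln pᵢ term (working shown to 5 dp, full precision carried): 0.087×(-2.44185)=-0.21244, 0.013×(-4.34281)=-0.05646, 0.013×(-4.34281)=-0.05646, 0.069×(-2.67365)=-0.18448, 0.592×(-0.52425)=-0.31036, 0.075×(-2.59027)=-0.19427, 0.006×(-5.11600)=-0.03070, 0.013×(-4.34281)=-0.05646, 0.019×(-3.96332)=-0.07530, 0.019×(-3.96332)=-0.07530, 0.094×(-2.36446)=-0.22226.
Sum = -1.47448, so H' = 1.474.

1.474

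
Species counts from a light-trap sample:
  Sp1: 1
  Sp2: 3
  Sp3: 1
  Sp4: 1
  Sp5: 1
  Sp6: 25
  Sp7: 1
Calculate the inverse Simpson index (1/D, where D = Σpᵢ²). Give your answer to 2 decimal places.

1.70

Total N = 1+3+1+1+1+25+1 = 33, so the proportions are 0.0303, 0.09091, 0.0303, 0.0303, 0.0303, 0.75758, 0.0303 (working shown to 5 dp, full precision carried).
D = 0.0303² + 0.09091² + 0.0303² + 0.0303² + 0.0303² + 0.75758² + 0.0303² = 0.00092 + 0.00826 + 0.00092 + 0.00092 + 0.00092 + 0.57392 + 0.00092 = 0.58678.
So 1/D = 1.7042, i.e. 1.70 to 2 decimal places.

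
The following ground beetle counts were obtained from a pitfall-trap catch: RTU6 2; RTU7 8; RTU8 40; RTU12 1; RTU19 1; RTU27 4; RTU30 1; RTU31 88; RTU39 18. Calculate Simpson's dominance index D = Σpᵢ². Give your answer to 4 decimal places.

0.3672

Total N = 2+8+40+1+1+4+1+88+18 = 163, so the proportions are 0.01227, 0.04908, 0.245399, 0.006135, 0.006135, 0.02454, 0.006135, 0.539877, 0.110429 (working shown to 6 dp, full precision carried).
D = 0.01227² + 0.04908² + 0.245399² + 0.006135² + 0.006135² + 0.02454² + 0.006135² + 0.539877² + 0.110429² = 0.000151 + 0.002409 + 0.060221 + 0.000038 + 0.000038 + 0.000602 + 0.000038 + 0.291467 + 0.012195 = 0.367157.
To 4 decimal places, D = 0.3672.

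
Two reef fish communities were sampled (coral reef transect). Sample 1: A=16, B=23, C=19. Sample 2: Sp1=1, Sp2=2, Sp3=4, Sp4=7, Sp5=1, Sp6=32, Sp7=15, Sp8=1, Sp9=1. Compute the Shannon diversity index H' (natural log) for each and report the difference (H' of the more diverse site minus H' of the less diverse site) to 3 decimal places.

Sample 1: N=58, proportions 0.27586, 0.39655, 0.32759, giving H' = 1.08765 (working shown to 5 dp, full precision carried).
Sample 2: N=64, proportions 0.01562, 0.03125, 0.0625, 0.10938, 0.01562, 0.5, 0.23438, 0.01562, 0.01562, giving H' = 1.47018.
Difference = |1.08765 − 1.47018| = 0.38253, i.e. 0.383 to 3 decimal places.

0.383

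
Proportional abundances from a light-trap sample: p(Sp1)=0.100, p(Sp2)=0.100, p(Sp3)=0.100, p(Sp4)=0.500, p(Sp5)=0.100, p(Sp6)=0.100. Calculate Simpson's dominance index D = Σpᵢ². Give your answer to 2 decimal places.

D = 0.1² + 0.1² + 0.1² + 0.5² + 0.1² + 0.1² = 0.0100 + 0.0100 + 0.0100 + 0.2500 + 0.0100 + 0.0100 = 0.3000 (working shown to 4 dp, full precision carried).
To 2 decimal places, D = 0.30.

0.30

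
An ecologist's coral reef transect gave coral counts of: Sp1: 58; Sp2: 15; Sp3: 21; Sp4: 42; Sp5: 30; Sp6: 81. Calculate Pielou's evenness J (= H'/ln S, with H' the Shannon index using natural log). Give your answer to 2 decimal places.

0.92

Total N = 58+15+21+42+30+81 = 247, so the proportions are 0.2348, 0.0607, 0.085, 0.17, 0.1215, 0.3279 (working shown to 4 dp, full precision carried).
H' = −Σ pᵢ ln pᵢ = −((-0.3402) + (-0.1701) + (-0.2096) + (-0.3013) + (-0.2561) + (-0.3656)) = 1.6429.
With S = 6 species, ln S = 1.7918, so J = 1.6429/1.7918 = 0.9169, i.e. 0.92 to 2 decimal places.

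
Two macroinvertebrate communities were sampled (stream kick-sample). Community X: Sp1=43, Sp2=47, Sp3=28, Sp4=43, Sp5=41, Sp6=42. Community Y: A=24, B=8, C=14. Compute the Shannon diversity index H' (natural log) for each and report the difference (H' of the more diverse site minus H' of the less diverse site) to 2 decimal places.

Community X: N=244, proportions 0.1762, 0.1926, 0.1148, 0.1762, 0.168, 0.1721, giving H' = 1.7801 (working shown to 4 dp, full precision carried).
Community Y: N=46, proportions 0.5217, 0.1739, 0.3043, giving H' = 1.0057.
Difference = |1.7801 − 1.0057| = 0.7744, i.e. 0.77 to 2 decimal places.

0.77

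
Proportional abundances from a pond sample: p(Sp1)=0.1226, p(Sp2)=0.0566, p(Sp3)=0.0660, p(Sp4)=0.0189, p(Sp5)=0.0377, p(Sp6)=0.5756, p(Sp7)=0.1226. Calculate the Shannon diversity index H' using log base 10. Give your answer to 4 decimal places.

Each pᵢ log₁₀ pᵢ term (working shown to 6 dp, full precision carried): 0.1226×(-0.911510)=-0.111751, 0.0566×(-1.247184)=-0.070591, 0.066×(-1.180456)=-0.077910, 0.0189×(-1.723538)=-0.032575, 0.0377×(-1.423659)=-0.053672, 0.5756×(-0.239879)=-0.138074, 0.1226×(-0.911510)=-0.111751.
Sum = -0.596324, so H' = 0.5963.

0.5963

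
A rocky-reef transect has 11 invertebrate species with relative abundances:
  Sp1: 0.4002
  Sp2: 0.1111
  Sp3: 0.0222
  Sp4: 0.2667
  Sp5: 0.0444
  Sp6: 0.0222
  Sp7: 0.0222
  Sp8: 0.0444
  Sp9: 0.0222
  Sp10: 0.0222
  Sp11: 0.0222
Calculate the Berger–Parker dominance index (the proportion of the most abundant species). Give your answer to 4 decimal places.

The largest proportion is 0.4002, i.e. d = 0.4002 to 4 decimal places.

0.4002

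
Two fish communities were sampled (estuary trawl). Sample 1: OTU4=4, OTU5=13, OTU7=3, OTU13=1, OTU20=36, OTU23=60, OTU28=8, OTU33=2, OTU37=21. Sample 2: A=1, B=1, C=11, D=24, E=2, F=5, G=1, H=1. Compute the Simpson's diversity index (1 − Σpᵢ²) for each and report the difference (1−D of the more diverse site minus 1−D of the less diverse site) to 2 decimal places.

0.09

Sample 1: N=148, proportions 0.027, 0.0878, 0.0203, 0.0068, 0.2432, 0.4054, 0.0541, 0.0135, 0.1419, giving 1−D = 0.7443 (working shown to 4 dp, full precision carried).
Sample 2: N=46, proportions 0.0217, 0.0217, 0.2391, 0.5217, 0.0435, 0.1087, 0.0217, 0.0217, giving 1−D = 0.6550.
Difference = |0.7443 − 0.6550| = 0.0893, i.e. 0.09 to 2 decimal places.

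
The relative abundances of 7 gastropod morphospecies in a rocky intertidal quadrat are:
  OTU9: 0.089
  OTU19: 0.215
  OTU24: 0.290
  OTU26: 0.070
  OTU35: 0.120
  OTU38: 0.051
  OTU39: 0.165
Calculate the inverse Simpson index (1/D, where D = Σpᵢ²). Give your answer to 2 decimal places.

5.34

D = 0.089² + 0.215² + 0.29² + 0.07² + 0.12² + 0.051² + 0.165² = 0.007921 + 0.046225 + 0.084100 + 0.004900 + 0.014400 + 0.002601 + 0.027225 = 0.187372 (working shown to 6 dp, full precision carried).
So 1/D = 5.3370, i.e. 5.34 to 2 decimal places.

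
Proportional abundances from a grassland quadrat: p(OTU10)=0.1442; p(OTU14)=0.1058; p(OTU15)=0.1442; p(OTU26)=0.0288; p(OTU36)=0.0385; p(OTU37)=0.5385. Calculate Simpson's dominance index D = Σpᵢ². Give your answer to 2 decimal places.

D = 0.1442² + 0.1058² + 0.1442² + 0.0288² + 0.0385² + 0.5385² = 0.0208 + 0.0112 + 0.0208 + 0.0008 + 0.0015 + 0.2900 = 0.3451 (working shown to 4 dp, full precision carried).
To 2 decimal places, D = 0.35.

0.35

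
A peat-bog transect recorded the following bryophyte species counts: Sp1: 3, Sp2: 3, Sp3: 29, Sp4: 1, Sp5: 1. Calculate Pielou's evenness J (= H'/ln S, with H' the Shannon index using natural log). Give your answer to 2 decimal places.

0.49

Total N = 3+3+29+1+1 = 37, so the proportions are 0.0811, 0.0811, 0.7838, 0.027, 0.027 (working shown to 4 dp, full precision carried).
H' = −Σ pᵢ ln pᵢ = −((-0.2037) + (-0.2037) + (-0.1909) + (-0.0976) + (-0.0976)) = 0.7935.
With S = 5 species, ln S = 1.6094, so J = 0.7935/1.6094 = 0.4930, i.e. 0.49 to 2 decimal places.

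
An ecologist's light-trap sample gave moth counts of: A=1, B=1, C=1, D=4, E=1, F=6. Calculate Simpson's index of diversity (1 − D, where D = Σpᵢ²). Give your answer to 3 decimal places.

Total N = 1+1+1+4+1+6 = 14, so the proportions are 0.07143, 0.07143, 0.07143, 0.28571, 0.07143, 0.42857 (working shown to 5 dp, full precision carried).
D = 0.07143² + 0.07143² + 0.07143² + 0.28571² + 0.07143² + 0.42857² = 0.00510 + 0.00510 + 0.00510 + 0.08163 + 0.00510 + 0.18367 = 0.28571.
So 1 − D = 0.71429, i.e. 0.714 to 3 decimal places.

0.714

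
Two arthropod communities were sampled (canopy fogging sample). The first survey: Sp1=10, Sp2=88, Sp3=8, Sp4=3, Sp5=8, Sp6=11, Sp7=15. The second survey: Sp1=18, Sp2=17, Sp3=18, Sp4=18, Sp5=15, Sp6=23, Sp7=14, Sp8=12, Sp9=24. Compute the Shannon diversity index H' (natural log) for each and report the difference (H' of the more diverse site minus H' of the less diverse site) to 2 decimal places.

The first survey: N=143, proportions 0.0699, 0.6154, 0.0559, 0.021, 0.0559, 0.0769, 0.1049, giving H' = 1.3223 (working shown to 4 dp, full precision carried).
The second survey: N=159, proportions 0.1132, 0.1069, 0.1132, 0.1132, 0.0943, 0.1447, 0.0881, 0.0755, 0.1509, giving H' = 2.1757.
Difference = |1.3223 − 2.1757| = 0.8534, i.e. 0.85 to 2 decimal places.

0.85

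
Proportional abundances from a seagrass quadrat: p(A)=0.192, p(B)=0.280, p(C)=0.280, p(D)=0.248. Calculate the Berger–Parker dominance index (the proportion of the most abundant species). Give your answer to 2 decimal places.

The largest proportion is 0.28, i.e. d = 0.28 to 2 decimal places.

0.28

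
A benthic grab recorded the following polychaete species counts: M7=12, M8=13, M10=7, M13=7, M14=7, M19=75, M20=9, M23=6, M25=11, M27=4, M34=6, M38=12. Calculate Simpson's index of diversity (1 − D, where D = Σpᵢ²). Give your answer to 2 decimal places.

Total N = 12+13+7+7+7+75+9+6+11+4+6+12 = 169, so the proportions are 0.071, 0.0769, 0.0414, 0.0414, 0.0414, 0.4438, 0.0533, 0.0355, 0.0651, 0.0237, 0.0355, 0.071 (working shown to 4 dp, full precision carried).
D = 0.071² + 0.0769² + 0.0414² + 0.0414² + 0.0414² + 0.4438² + 0.0533² + 0.0355² + 0.0651² + 0.0237² + 0.0355² + 0.071² = 0.0050 + 0.0059 + 0.0017 + 0.0017 + 0.0017 + 0.1969 + 0.0028 + 0.0013 + 0.0042 + 0.0006 + 0.0013 + 0.0050 = 0.2282.
So 1 − D = 0.7718, i.e. 0.77 to 2 decimal places.

0.77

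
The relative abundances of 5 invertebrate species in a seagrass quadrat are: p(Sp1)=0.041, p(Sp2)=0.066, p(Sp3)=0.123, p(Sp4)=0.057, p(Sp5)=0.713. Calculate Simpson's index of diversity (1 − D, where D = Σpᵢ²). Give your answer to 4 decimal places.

0.4672

D = 0.041² + 0.066² + 0.123² + 0.057² + 0.713² = 0.001681 + 0.004356 + 0.015129 + 0.003249 + 0.508369 = 0.532784 (working shown to 6 dp, full precision carried).
So 1 − D = 0.467216, i.e. 0.4672 to 4 decimal places.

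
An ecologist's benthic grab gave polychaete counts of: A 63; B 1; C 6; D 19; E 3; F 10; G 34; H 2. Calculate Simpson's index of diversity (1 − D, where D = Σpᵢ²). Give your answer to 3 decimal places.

Total N = 63+1+6+19+3+10+34+2 = 138, so the proportions are 0.45652, 0.00725, 0.04348, 0.13768, 0.02174, 0.07246, 0.24638, 0.01449 (working shown to 5 dp, full precision carried).
D = 0.45652² + 0.00725² + 0.04348² + 0.13768² + 0.02174² + 0.07246² + 0.24638² + 0.01449² = 0.20841 + 0.00005 + 0.00189 + 0.01896 + 0.00047 + 0.00525 + 0.06070 + 0.00021 = 0.29595.
So 1 − D = 0.70405, i.e. 0.704 to 3 decimal places.

0.704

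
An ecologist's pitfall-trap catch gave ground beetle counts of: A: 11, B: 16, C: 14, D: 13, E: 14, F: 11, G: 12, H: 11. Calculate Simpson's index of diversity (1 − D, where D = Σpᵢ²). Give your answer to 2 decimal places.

Total N = 11+16+14+13+14+11+12+11 = 102, so the proportions are 0.1078, 0.1569, 0.1373, 0.1275, 0.1373, 0.1078, 0.1176, 0.1078 (working shown to 4 dp, full precision carried).
D = 0.1078² + 0.1569² + 0.1373² + 0.1275² + 0.1373² + 0.1078² + 0.1176² + 0.1078² = 0.0116 + 0.0246 + 0.0188 + 0.0162 + 0.0188 + 0.0116 + 0.0138 + 0.0116 = 0.1273.
So 1 − D = 0.8727, i.e. 0.87 to 2 decimal places.

0.87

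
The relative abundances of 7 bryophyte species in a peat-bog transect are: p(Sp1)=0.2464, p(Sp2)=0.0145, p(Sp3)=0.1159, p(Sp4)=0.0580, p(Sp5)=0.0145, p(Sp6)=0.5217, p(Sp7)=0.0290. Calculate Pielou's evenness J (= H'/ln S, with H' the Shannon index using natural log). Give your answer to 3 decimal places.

0.681

H' = −Σ pᵢ ln pᵢ = −((-0.34516) + (-0.06139) + (-0.24977) + (-0.16514) + (-0.06139) + (-0.33945) + (-0.10267)) = 1.32497 (working shown to 5 dp, full precision carried).
With S = 7 species, ln S = 1.94591, so J = 1.32497/1.94591 = 0.68090, i.e. 0.681 to 3 decimal places.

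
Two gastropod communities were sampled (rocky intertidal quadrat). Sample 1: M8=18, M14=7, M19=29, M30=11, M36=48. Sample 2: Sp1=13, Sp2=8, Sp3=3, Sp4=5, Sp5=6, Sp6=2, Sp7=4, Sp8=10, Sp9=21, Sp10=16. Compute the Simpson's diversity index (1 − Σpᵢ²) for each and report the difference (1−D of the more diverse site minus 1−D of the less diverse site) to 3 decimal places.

Sample 1: N=113, proportions 0.15929, 0.06195, 0.25664, 0.09735, 0.42478, giving 1−D = 0.71501 (working shown to 5 dp, full precision carried).
Sample 2: N=88, proportions 0.14773, 0.09091, 0.03409, 0.05682, 0.06818, 0.02273, 0.04545, 0.11364, 0.23864, 0.18182, giving 1−D = 0.85537.
Difference = |0.71501 − 0.85537| = 0.14036, i.e. 0.140 to 3 decimal places.

0.140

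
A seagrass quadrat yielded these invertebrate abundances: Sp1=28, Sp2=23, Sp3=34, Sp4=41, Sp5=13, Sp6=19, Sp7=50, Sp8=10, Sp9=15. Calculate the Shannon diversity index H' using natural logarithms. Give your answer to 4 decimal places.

Total N = 28+23+34+41+13+19+50+10+15 = 233, so the proportions are 0.120172, 0.098712, 0.145923, 0.175966, 0.055794, 0.081545, 0.214592, 0.042918, 0.064378 (working shown to 6 dp, full precision carried).
Each pᵢ ln pᵢ term: 0.120172×(-2.118834)=-0.254624, 0.098712×(-2.315544)=-0.228573, 0.145923×(-1.924678)=-0.280854, 0.175966×(-1.737466)=-0.305734, 0.055794×(-2.886089)=-0.161026, 0.081545×(-2.506599)=-0.204401, 0.214592×(-1.539015)=-0.330261, 0.042918×(-3.148453)=-0.135127, 0.064378×(-2.742988)=-0.176587.
Sum = -2.077188, so H' = 2.0772.

2.0772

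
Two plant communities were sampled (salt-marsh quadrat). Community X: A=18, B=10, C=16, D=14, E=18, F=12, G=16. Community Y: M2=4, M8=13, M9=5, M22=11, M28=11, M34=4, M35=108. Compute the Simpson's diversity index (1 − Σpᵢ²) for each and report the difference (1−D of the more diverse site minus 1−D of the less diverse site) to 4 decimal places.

Community X: N=104, proportions 0.173077, 0.096154, 0.153846, 0.134615, 0.173077, 0.115385, 0.153846, giving 1−D = 0.852071 (working shown to 6 dp, full precision carried).
Community Y: N=156, proportions 0.025641, 0.083333, 0.032051, 0.070513, 0.070513, 0.025641, 0.692308, giving 1−D = 0.501479.
Difference = |0.852071 − 0.501479| = 0.350592, i.e. 0.3506 to 4 decimal places.

0.3506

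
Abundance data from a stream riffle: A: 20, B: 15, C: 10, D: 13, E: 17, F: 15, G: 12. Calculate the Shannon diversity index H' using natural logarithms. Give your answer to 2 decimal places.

1.92

Total N = 20+15+10+13+17+15+12 = 102, so the proportions are 0.1961, 0.1471, 0.098, 0.1275, 0.1667, 0.1471, 0.1176 (working shown to 4 dp, full precision carried).
Each pᵢ ln pᵢ term: 0.1961×(-1.6292)=-0.3195, 0.1471×(-1.9169)=-0.2819, 0.098×(-2.3224)=-0.2277, 0.1275×(-2.0600)=-0.2626, 0.1667×(-1.7918)=-0.2986, 0.1471×(-1.9169)=-0.2819, 0.1176×(-2.1401)=-0.2518.
Sum = -1.9239, so H' = 1.92.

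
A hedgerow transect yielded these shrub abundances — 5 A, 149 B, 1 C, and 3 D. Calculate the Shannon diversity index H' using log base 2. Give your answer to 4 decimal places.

Total N = 5+149+1+3 = 158, so the proportions are 0.031646, 0.943038, 0.006329, 0.018987 (working shown to 6 dp, full precision carried).
Each pᵢ log₂ pᵢ term: 0.031646×(-4.981853)=-0.157654, 0.943038×(-0.084612)=-0.079793, 0.006329×(-7.303781)=-0.046226, 0.018987×(-5.718818)=-0.108585.
Sum = -0.392258, so H' = 0.3923.

0.3923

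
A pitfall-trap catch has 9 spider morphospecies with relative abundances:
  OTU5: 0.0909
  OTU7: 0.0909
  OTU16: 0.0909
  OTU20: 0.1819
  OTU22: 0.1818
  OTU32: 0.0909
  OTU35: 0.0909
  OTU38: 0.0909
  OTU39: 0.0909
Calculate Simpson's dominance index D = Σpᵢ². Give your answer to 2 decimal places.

D = 0.0909² + 0.0909² + 0.0909² + 0.1819² + 0.1818² + 0.0909² + 0.0909² + 0.0909² + 0.0909² = 0.0083 + 0.0083 + 0.0083 + 0.0331 + 0.0331 + 0.0083 + 0.0083 + 0.0083 + 0.0083 = 0.1240 (working shown to 4 dp, full precision carried).
To 2 decimal places, D = 0.12.

0.12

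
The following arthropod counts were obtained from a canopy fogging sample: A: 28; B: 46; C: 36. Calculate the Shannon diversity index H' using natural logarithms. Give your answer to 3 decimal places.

Total N = 28+46+36 = 110, so the proportions are 0.25455, 0.41818, 0.32727 (working shown to 5 dp, full precision carried).
Each pᵢ ln pᵢ term: 0.25455×(-1.36828)=-0.34829, 0.41818×(-0.87184)=-0.36459, 0.32727×(-1.11696)=-0.36555.
Sum = -1.07843, so H' = 1.078.

1.078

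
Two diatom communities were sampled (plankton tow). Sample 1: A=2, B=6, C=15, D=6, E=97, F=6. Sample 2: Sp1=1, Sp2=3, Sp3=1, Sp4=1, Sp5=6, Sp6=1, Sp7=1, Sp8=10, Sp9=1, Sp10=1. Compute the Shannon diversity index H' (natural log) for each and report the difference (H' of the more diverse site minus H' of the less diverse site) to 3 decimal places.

0.874

Sample 1: N=132, proportions 0.01515, 0.04545, 0.11364, 0.04545, 0.73485, 0.04545, giving H' = 0.95852 (working shown to 5 dp, full precision carried).
Sample 2: N=26, proportions 0.03846, 0.11538, 0.03846, 0.03846, 0.23077, 0.03846, 0.03846, 0.38462, 0.03846, 0.03846, giving H' = 1.83224.
Difference = |0.95852 − 1.83224| = 0.87372, i.e. 0.874 to 3 decimal places.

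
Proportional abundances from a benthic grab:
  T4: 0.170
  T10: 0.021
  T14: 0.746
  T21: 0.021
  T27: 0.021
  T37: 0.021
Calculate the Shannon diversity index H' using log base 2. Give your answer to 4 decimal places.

1.2181

Each pᵢ log₂ pᵢ term (working shown to 6 dp, full precision carried): 0.17×(-2.556393)=-0.434587, 0.021×(-5.573467)=-0.117043, 0.746×(-0.422752)=-0.315373, 0.021×(-5.573467)=-0.117043, 0.021×(-5.573467)=-0.117043, 0.021×(-5.573467)=-0.117043.
Sum = -1.218131, so H' = 1.2181.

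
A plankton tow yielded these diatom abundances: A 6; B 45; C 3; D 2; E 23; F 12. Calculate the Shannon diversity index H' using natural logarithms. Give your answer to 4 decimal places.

Total N = 6+45+3+2+23+12 = 91, so the proportions are 0.065934, 0.494505, 0.032967, 0.021978, 0.252747, 0.131868 (working shown to 6 dp, full precision carried).
Each pᵢ ln pᵢ term: 0.065934×(-2.719100)=-0.179281, 0.494505×(-0.704197)=-0.348229, 0.032967×(-3.412247)=-0.112492, 0.021978×(-3.817712)=-0.083906, 0.252747×(-1.375365)=-0.347620, 0.131868×(-2.025953)=-0.267159.
Sum = -1.338686, so H' = 1.3387.

1.3387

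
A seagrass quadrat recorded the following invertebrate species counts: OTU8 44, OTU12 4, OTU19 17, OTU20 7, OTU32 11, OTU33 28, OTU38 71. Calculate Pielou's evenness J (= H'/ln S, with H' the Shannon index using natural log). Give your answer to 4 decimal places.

0.8216

Total N = 44+4+17+7+11+28+71 = 182, so the proportions are 0.241758, 0.021978, 0.093407, 0.038462, 0.06044, 0.153846, 0.39011 (working shown to 6 dp, full precision carried).
H' = −Σ pᵢ ln pᵢ = −((-0.343252) + (-0.083906) + (-0.221448) + (-0.125311) + (-0.169600) + (-0.287970) + (-0.367221)) = 1.598708.
With S = 7 species, ln S = 1.945910, so J = 1.598708/1.945910 = 0.821573, i.e. 0.8216 to 4 decimal places.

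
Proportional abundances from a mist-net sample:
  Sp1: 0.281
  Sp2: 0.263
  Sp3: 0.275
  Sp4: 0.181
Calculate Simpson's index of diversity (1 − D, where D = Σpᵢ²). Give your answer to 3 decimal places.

0.743

D = 0.281² + 0.263² + 0.275² + 0.181² = 0.07896 + 0.06917 + 0.07563 + 0.03276 = 0.25652 (working shown to 5 dp, full precision carried).
So 1 − D = 0.74348, i.e. 0.743 to 3 decimal places.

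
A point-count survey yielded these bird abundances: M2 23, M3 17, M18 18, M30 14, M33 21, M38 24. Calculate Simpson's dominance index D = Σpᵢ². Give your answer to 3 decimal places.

0.172

Total N = 23+17+18+14+21+24 = 117, so the proportions are 0.19658, 0.1453, 0.15385, 0.11966, 0.17949, 0.20513 (working shown to 5 dp, full precision carried).
D = 0.19658² + 0.1453² + 0.15385² + 0.11966² + 0.17949² + 0.20513² = 0.03864 + 0.02111 + 0.02367 + 0.01432 + 0.03222 + 0.04208 = 0.17204.
To 3 decimal places, D = 0.172.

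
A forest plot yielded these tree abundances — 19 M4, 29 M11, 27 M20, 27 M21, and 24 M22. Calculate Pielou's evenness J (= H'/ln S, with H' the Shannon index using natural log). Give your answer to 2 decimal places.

0.99

Total N = 19+29+27+27+24 = 126, so the proportions are 0.1508, 0.2302, 0.2143, 0.2143, 0.1905 (working shown to 4 dp, full precision carried).
H' = −Σ pᵢ ln pᵢ = −((-0.2853) + (-0.3381) + (-0.3301) + (-0.3301) + (-0.3159)) = 1.5994.
With S = 5 species, ln S = 1.6094, so J = 1.5994/1.6094 = 0.9938, i.e. 0.99 to 2 decimal places.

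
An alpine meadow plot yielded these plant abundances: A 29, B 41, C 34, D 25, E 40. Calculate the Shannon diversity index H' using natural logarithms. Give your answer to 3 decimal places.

1.592

Total N = 29+41+34+25+40 = 169, so the proportions are 0.1716, 0.2426, 0.20118, 0.14793, 0.23669 (working shown to 5 dp, full precision carried).
Each pᵢ ln pᵢ term: 0.1716×(-1.76260)=-0.30246, 0.2426×(-1.41633)=-0.34361, 0.20118×(-1.60354)=-0.32261, 0.14793×(-1.91102)=-0.28270, 0.23669×(-1.44102)=-0.34107.
Sum = -1.59244, so H' = 1.592.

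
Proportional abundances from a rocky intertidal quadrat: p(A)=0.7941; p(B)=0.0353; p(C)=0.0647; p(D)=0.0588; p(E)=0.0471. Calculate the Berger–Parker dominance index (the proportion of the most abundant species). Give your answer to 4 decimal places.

The largest proportion is 0.7941, i.e. d = 0.7941 to 4 decimal places.

0.7941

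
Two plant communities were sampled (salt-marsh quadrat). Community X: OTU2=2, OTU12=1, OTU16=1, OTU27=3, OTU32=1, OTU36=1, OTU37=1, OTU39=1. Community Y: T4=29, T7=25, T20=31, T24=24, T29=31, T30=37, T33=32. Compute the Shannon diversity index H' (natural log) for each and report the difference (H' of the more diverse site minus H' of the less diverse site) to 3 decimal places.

Community X: N=11, proportions 0.18182, 0.09091, 0.09091, 0.27273, 0.09091, 0.09091, 0.09091, 0.09091, giving H' = 1.97225 (working shown to 5 dp, full precision carried).
Community Y: N=209, proportions 0.13876, 0.11962, 0.14833, 0.11483, 0.14833, 0.17703, 0.15311, giving H' = 1.93654.
Difference = |1.97225 − 1.93654| = 0.03571, i.e. 0.036 to 3 decimal places.

0.036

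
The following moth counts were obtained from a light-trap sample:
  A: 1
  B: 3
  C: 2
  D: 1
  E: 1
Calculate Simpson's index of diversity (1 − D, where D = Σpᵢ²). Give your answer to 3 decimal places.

0.750

Total N = 1+3+2+1+1 = 8, so the proportions are 0.125, 0.375, 0.25, 0.125, 0.125 (working shown to 5 dp, full precision carried).
D = 0.125² + 0.375² + 0.25² + 0.125² + 0.125² = 0.01562 + 0.14062 + 0.06250 + 0.01562 + 0.01562 = 0.25000.
So 1 − D = 0.75000, i.e. 0.750 to 3 decimal places.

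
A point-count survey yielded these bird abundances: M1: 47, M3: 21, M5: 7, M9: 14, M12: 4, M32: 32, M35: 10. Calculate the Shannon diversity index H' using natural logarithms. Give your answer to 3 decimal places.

1.684

Total N = 47+21+7+14+4+32+10 = 135, so the proportions are 0.34815, 0.15556, 0.05185, 0.1037, 0.02963, 0.23704, 0.07407 (working shown to 5 dp, full precision carried).
Each pᵢ ln pᵢ term: 0.34815×(-1.05513)=-0.36734, 0.15556×(-1.86075)=-0.28945, 0.05185×(-2.95936)=-0.15345, 0.1037×(-2.26622)=-0.23502, 0.02963×(-3.51898)=-0.10427, 0.23704×(-1.43954)=-0.34122, 0.07407×(-2.60269)=-0.19279.
Sum = -1.68354, so H' = 1.684.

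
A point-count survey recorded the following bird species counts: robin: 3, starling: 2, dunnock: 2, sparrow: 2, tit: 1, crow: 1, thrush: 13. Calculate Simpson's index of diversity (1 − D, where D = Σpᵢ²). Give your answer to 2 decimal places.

0.67

Total N = 3+2+2+2+1+1+13 = 24, so the proportions are 0.125, 0.0833, 0.0833, 0.0833, 0.0417, 0.0417, 0.5417 (working shown to 4 dp, full precision carried).
D = 0.125² + 0.0833² + 0.0833² + 0.0833² + 0.0417² + 0.0417² + 0.5417² = 0.0156 + 0.0069 + 0.0069 + 0.0069 + 0.0017 + 0.0017 + 0.2934 = 0.3333.
So 1 − D = 0.6667, i.e. 0.67 to 2 decimal places.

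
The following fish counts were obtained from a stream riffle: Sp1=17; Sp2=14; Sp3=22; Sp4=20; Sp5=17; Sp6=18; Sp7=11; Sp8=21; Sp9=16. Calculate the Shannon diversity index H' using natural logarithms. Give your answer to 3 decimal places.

2.179

Total N = 17+14+22+20+17+18+11+21+16 = 156, so the proportions are 0.10897, 0.08974, 0.14103, 0.12821, 0.10897, 0.11538, 0.07051, 0.13462, 0.10256 (working shown to 5 dp, full precision carried).
Each pᵢ ln pᵢ term: 0.10897×(-2.21664)=-0.24156, 0.08974×(-2.41080)=-0.21635, 0.14103×(-1.95881)=-0.27624, 0.12821×(-2.05412)=-0.26335, 0.10897×(-2.21664)=-0.24156, 0.11538×(-2.15948)=-0.24917, 0.07051×(-2.65196)=-0.18700, 0.13462×(-2.00533)=-0.26995, 0.10256×(-2.27727)=-0.23357.
Sum = -2.17874, so H' = 2.179.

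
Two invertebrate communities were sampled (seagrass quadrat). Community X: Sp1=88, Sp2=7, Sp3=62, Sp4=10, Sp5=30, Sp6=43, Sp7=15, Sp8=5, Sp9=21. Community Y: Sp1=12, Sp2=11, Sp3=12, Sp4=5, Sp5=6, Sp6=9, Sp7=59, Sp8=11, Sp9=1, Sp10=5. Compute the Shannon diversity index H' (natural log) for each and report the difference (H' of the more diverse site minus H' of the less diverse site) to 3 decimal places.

Community X: N=281, proportions 0.31317, 0.02491, 0.22064, 0.03559, 0.10676, 0.15302, 0.05338, 0.01779, 0.07473, giving H' = 1.85577 (working shown to 5 dp, full precision carried).
Community Y: N=131, proportions 0.0916, 0.08397, 0.0916, 0.03817, 0.0458, 0.0687, 0.45038, 0.08397, 0.00763, 0.03817, giving H' = 1.82492.
Difference = |1.85577 − 1.82492| = 0.03085, i.e. 0.031 to 3 decimal places.

0.031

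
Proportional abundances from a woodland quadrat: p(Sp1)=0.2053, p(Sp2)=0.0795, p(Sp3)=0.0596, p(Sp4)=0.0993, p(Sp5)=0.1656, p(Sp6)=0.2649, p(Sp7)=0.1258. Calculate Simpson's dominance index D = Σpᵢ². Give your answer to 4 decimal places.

D = 0.2053² + 0.0795² + 0.0596² + 0.0993² + 0.1656² + 0.2649² + 0.1258² = 0.042148 + 0.006320 + 0.003552 + 0.009860 + 0.027423 + 0.070172 + 0.015826 = 0.175302 (working shown to 6 dp, full precision carried).
To 4 decimal places, D = 0.1753.

0.1753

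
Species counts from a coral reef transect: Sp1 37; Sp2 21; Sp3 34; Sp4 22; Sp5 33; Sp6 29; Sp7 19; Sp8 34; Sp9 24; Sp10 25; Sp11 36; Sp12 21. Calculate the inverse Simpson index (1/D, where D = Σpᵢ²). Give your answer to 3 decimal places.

Total N = 37+21+34+22+33+29+19+34+24+25+36+21 = 335, so the proportions are 0.11044776, 0.06268657, 0.10149254, 0.06567164, 0.09850746, 0.08656716, 0.05671642, 0.10149254, 0.07164179, 0.07462687, 0.10746269, 0.06268657 (working shown to 8 dp, full precision carried).
D = 0.11044776² + 0.06268657² + 0.10149254² + 0.06567164² + 0.09850746² + 0.08656716² + 0.05671642² + 0.10149254² + 0.07164179² + 0.07462687² + 0.10746269² + 0.06268657² = 0.01219871 + 0.00392961 + 0.01030074 + 0.00431276 + 0.00970372 + 0.00749387 + 0.00321675 + 0.01030074 + 0.00513255 + 0.00556917 + 0.01154823 + 0.00392961 = 0.08763644.
So 1/D = 11.41078, i.e. 11.411 to 3 decimal places.

11.411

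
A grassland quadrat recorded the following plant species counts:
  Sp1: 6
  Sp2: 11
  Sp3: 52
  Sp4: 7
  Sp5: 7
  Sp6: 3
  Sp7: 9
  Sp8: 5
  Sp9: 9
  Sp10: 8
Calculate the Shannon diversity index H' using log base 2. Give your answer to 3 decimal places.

Total N = 6+11+52+7+7+3+9+5+9+8 = 117, so the proportions are 0.05128, 0.09402, 0.44444, 0.05983, 0.05983, 0.02564, 0.07692, 0.04274, 0.07692, 0.06838 (working shown to 5 dp, full precision carried).
Each pᵢ log₂ pᵢ term: 0.05128×(-4.28540)=-0.21976, 0.09402×(-3.41093)=-0.32069, 0.44444×(-1.16993)=-0.51997, 0.05983×(-4.06301)=-0.24309, 0.05983×(-4.06301)=-0.24309, 0.02564×(-5.28540)=-0.13552, 0.07692×(-3.70044)=-0.28465, 0.04274×(-4.54844)=-0.19438, 0.07692×(-3.70044)=-0.28465, 0.06838×(-3.87036)=-0.26464.
Sum = -2.71043, so H' = 2.710.

2.710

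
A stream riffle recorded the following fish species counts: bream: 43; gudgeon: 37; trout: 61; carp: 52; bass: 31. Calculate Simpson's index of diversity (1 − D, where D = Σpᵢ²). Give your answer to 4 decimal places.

0.7887

Total N = 43+37+61+52+31 = 224, so the proportions are 0.191964, 0.165179, 0.272321, 0.232143, 0.138393 (working shown to 6 dp, full precision carried).
D = 0.191964² + 0.165179² + 0.272321² + 0.232143² + 0.138393² = 0.036850 + 0.027284 + 0.074159 + 0.053890 + 0.019153 = 0.211336.
So 1 − D = 0.788664, i.e. 0.7887 to 4 decimal places.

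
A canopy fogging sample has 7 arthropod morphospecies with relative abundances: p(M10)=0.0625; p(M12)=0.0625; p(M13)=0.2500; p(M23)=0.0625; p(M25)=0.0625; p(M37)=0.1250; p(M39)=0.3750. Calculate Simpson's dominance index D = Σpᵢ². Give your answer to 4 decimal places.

D = 0.0625² + 0.0625² + 0.25² + 0.0625² + 0.0625² + 0.125² + 0.375² = 0.003906 + 0.003906 + 0.062500 + 0.003906 + 0.003906 + 0.015625 + 0.140625 = 0.234375 (working shown to 6 dp, full precision carried).
To 4 decimal places, D = 0.2344.

0.2344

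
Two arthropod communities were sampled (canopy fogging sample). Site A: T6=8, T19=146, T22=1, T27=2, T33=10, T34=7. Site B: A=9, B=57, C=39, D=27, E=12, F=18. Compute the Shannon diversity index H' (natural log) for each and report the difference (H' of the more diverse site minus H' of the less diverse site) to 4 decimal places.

Site A: N=174, proportions 0.045977, 0.83908, 0.005747, 0.011494, 0.057471, 0.04023, giving H' = 0.663218 (working shown to 6 dp, full precision carried).
Site B: N=162, proportions 0.055556, 0.351852, 0.240741, 0.166667, 0.074074, 0.111111, giving H' = 1.606479.
Difference = |0.663218 − 1.606479| = 0.943261, i.e. 0.9433 to 4 decimal places.

0.9433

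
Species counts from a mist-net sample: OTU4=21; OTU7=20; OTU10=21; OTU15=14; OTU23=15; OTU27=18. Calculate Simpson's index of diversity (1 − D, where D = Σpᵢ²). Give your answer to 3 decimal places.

Total N = 21+20+21+14+15+18 = 109, so the proportions are 0.19266, 0.18349, 0.19266, 0.12844, 0.13761, 0.16514 (working shown to 5 dp, full precision carried).
D = 0.19266² + 0.18349² + 0.19266² + 0.12844² + 0.13761² + 0.16514² = 0.03712 + 0.03367 + 0.03712 + 0.01650 + 0.01894 + 0.02727 = 0.17061.
So 1 − D = 0.82939, i.e. 0.829 to 3 decimal places.

0.829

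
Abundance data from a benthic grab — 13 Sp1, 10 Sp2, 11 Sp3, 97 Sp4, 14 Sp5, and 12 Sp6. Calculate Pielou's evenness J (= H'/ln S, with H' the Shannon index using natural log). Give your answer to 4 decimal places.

0.7130

Total N = 13+10+11+97+14+12 = 157, so the proportions are 0.082803, 0.063694, 0.070064, 0.617834, 0.089172, 0.076433 (working shown to 6 dp, full precision carried).
H' = −Σ pᵢ ln pᵢ = −((-0.206286) + (-0.175392) + (-0.186254) + (-0.297509) + (-0.215545) + (-0.196535)) = 1.277522.
With S = 6 species, ln S = 1.791759, so J = 1.277522/1.791759 = 0.712998, i.e. 0.7130 to 4 decimal places.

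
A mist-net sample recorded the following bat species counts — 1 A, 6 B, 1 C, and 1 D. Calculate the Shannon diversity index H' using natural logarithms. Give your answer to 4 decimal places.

1.0027

Total N = 1+6+1+1 = 9, so the proportions are 0.111111, 0.666667, 0.111111, 0.111111 (working shown to 6 dp, full precision carried).
Each pᵢ ln pᵢ term: 0.111111×(-2.197225)=-0.244136, 0.666667×(-0.405465)=-0.270310, 0.111111×(-2.197225)=-0.244136, 0.111111×(-2.197225)=-0.244136.
Sum = -1.002718, so H' = 1.0027.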